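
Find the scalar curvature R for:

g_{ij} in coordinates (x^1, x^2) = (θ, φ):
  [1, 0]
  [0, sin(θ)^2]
Non-zero Christoffel symbols (Γ^k_{ij} = Γ^k_{ji}):
Γ^θ_{φ φ} = -sin(2*θ)/2
Γ^φ_{θ φ} = 1/tan(θ)
Ricci tensor (R_{ij} = R^k_{ikj}): R_{θθ} = 1, R_{θφ} = 0, R_{φφ} = sin(θ)^2
Inverse metric: g^{θθ} = 1, g^{φφ} = 1/sin(θ)^2
R = g^{ij} R_{ij} = (1)(1) + (1/sin(θ)^2)(sin(θ)^2) = 2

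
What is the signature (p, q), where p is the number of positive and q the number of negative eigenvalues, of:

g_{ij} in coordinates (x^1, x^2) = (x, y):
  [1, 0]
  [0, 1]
The metric is diagonal, so its eigenvalues are the diagonal entries: 1, 1 (at a generic point, where coordinate-dependent entries are positive).
2 positive, 0 negative.
(2, 0) - Riemannian (positive definite)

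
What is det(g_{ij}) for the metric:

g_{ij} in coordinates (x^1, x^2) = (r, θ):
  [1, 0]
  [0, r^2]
For a 2×2 metric: det(g) = g_{11}·g_{22} - g_{12}·g_{21}
= (1)·(r^2) - (0)·(0)
= r^2 - 0
det(g) = r^2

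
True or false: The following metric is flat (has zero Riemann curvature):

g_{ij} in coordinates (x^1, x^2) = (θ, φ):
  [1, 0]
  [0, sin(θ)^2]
Non-zero Christoffel symbols:
Γ^θ_{φ φ} = -sin(2*θ)/2
Γ^φ_{θ φ} = 1/tan(θ)
Ricci tensor: R_{θθ} = 1, R_{θφ} = 0, R_{φφ} = sin(θ)^2
The Ricci tensor is non-zero, so the Riemann tensor is non-zero: not flat.
False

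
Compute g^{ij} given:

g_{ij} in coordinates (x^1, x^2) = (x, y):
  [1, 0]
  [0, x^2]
The metric is diagonal, so g^{ij} is diagonal with entries 1/g_{ii}: diag(1, 1/(x^2)).
g^{ij}:
  [1, 0]
  [0, 1/x^2]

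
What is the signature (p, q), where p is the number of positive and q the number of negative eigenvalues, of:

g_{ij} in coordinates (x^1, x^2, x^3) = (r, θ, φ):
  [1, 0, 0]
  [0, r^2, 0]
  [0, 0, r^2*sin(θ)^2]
The metric is diagonal, so its eigenvalues are the diagonal entries: 1, r^2, r^2*sin(θ)^2 (at a generic point, where coordinate-dependent entries are positive).
3 positive, 0 negative.
(3, 0) - Riemannian (positive definite)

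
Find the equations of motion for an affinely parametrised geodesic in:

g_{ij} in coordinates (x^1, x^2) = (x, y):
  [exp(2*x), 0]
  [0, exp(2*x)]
Geodesic equation: d^2x^k/dλ^2 + Γ^k_{ij} (dx^i/dλ)(dx^j/dλ) = 0.
Non-zero Christoffel symbols:
Γ^x_{x x} = 1
Γ^x_{y y} = -1
Γ^y_{x y} = 1
Substituting (the symmetric pair Γ^k_{ij}, Γ^k_{ji} combines into a factor 2):
d^2x/dλ^2 + (dx/dλ)^2 - (dy/dλ)^2 = 0
d^2y/dλ^2 + 2 (dx/dλ)(dy/dλ) = 0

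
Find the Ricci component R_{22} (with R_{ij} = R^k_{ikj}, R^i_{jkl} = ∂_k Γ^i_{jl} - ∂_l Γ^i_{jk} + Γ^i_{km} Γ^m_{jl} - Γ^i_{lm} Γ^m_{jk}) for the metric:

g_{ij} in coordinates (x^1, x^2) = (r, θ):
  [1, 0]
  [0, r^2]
Non-zero Christoffel symbols (Γ^k_{ij} = Γ^k_{ji}):
Γ^r_{θ θ} = -r
Γ^θ_{r θ} = 1/r
R^r_{θ r θ} = ∂_r Γ^r_{θ θ} - ∂_θ Γ^r_{θ r} + Γ^r_{r m} Γ^m_{θ θ} - Γ^r_{θ m} Γ^m_{θ r}
  = (-1) - (0) + (0) - (-1) = 0
R^θ_{θ θ θ} = 0 (a repeated index in an antisymmetric pair)
R_{θθ} = R^r_{θ r θ} + R^θ_{θ θ θ} = (0) + (0) = 0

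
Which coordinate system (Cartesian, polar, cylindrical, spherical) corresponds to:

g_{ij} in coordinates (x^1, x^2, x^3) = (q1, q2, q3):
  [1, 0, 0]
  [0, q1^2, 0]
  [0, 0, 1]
The line element ds^2 = dq1^2 + q1^2 dq2^2 + dq3^2 is dr^2 + r^2 dθ^2 + dz^2 with q1 = r, q2 = θ, q3 = z.
cylindrical coordinates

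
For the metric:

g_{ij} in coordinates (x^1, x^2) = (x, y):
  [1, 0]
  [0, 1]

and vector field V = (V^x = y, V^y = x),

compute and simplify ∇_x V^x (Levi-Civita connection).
All Christoffel symbols are zero.
∇_x V^x = ∂_x V^x + Γ^x_{x j} V^j
  = (0) + (0)(y) + (0)(x)
  = 0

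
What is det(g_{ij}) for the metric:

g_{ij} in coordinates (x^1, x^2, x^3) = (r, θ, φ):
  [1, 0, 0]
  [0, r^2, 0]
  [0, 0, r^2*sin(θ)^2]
Diagonal metric: det(g) = g_{11}·g_{22}·g_{33}
= (1)·(r^2)·(r^2*sin(θ)^2)
det(g) = r^4*sin(θ)^2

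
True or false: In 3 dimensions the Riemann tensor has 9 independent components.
n^2(n^2-1)/12 = 9·8/12 = 6 independent components for n = 3.
False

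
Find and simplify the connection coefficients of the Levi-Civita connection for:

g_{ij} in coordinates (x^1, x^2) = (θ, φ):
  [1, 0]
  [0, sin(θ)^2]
Using Γ^k_{ij} = (1/2) g^{km} (∂_i g_{mj} + ∂_j g_{mi} - ∂_m g_{ij}); the metric is diagonal, so only the m = k term contributes.
Non-zero symbols (using the symmetry Γ^k_{ij} = Γ^k_{ji}):
Γ^θ_{φ φ} = (1/2) g^{θθ} (∂_φ g_{θφ} + ∂_φ g_{θφ} - ∂_θ g_{φφ}) = (1/2)(1)((0) + (0) - (sin(2*θ))) = -sin(2*θ)/2
Γ^φ_{θ φ} = (1/2) g^{φφ} (∂_θ g_{φφ} + ∂_φ g_{φθ} - ∂_φ g_{θφ}) = (1/2)(1/sin(θ)^2)((sin(2*θ)) + (0) - (0)) = 1/tan(θ)
All other Christoffel symbols are zero.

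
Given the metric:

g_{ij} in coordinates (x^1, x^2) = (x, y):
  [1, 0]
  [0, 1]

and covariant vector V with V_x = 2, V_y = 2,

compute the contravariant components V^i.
Inverse metric (diagonal): g^{xx} = 1, g^{yy} = 1
V^i = g^{ij} V_j:
V^x = (1)(2) + (0)(2) = 2
V^y = (0)(2) + (1)(2) = 2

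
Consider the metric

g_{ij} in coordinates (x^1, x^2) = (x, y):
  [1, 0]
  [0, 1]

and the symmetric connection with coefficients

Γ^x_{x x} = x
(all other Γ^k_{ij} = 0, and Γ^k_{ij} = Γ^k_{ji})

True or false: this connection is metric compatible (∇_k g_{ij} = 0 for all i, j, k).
Using ∇_k g_{ij} = ∂_k g_{ij} - Γ^m_{ki} g_{mj} - Γ^m_{kj} g_{im}:
∇_x g_{xx} = (0) - (x) - (x) = -2*x ≠ 0
So the connection is not metric compatible (it is not the Levi-Civita connection).
False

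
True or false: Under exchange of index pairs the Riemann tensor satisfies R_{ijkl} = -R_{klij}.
The pair-exchange symmetry has a plus sign: R_{ijkl} = +R_{klij}.
False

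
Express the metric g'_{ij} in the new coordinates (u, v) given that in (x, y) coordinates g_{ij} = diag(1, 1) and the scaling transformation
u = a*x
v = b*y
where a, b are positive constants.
Invert the transformation: x = u/a, y = v/b
g'_{ij} = (∂x^k/∂x'^i)(∂x^l/∂x'^j) g_{kl}; with g_{kl} = δ_{kl} this is Σ_k (∂x^k/∂x'^i)(∂x^k/∂x'^j).
Jacobian: ∂x/∂u = 1/a, ∂x/∂v = 0, ∂y/∂u = 0, ∂y/∂v = 1/b
g'_{uu} = (1/a)(1/a) + (0)(0) = 1/a^2
g'_{uv} = (1/a)(0) + (0)(1/b) = 0
g'_{vv} = (0)(0) + (1/b)(1/b) = 1/b^2
g'_{ij} = diag(1/a^2, 1/b^2)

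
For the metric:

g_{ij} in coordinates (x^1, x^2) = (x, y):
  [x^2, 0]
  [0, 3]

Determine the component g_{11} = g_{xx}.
With x^1 = x, x^2 = y, g_{11} = g_{xx} is the row-1, column-1 entry of the matrix.
g_{11} = x^2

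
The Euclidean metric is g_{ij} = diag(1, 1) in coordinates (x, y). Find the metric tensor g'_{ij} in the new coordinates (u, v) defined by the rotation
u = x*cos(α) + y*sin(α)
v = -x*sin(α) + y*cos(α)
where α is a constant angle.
Invert the transformation: x = u*cos(α) - v*sin(α), y = u*sin(α) + v*cos(α)
g'_{ij} = (∂x^k/∂x'^i)(∂x^l/∂x'^j) g_{kl}; with g_{kl} = δ_{kl} this is Σ_k (∂x^k/∂x'^i)(∂x^k/∂x'^j).
Jacobian: ∂x/∂u = cos(α), ∂x/∂v = -sin(α), ∂y/∂u = sin(α), ∂y/∂v = cos(α)
g'_{uu} = (cos(α))(cos(α)) + (sin(α))(sin(α)) = 1
g'_{uv} = (cos(α))(-sin(α)) + (sin(α))(cos(α)) = 0
g'_{vv} = (-sin(α))(-sin(α)) + (cos(α))(cos(α)) = 1
g'_{ij} = diag(1, 1)
The Euclidean metric is invariant under rotations.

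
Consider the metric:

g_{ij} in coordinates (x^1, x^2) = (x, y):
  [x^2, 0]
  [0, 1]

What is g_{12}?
With x^1 = x, x^2 = y, g_{12} = g_{xy} is the row-1, column-2 entry of the matrix.
g_{12} = 0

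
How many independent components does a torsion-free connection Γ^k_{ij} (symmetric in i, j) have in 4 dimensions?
Γ^k_{ij} has n choices for the upper index and n(n+1)/2 independent symmetric lower index pairs.
Total = 4 × 4×5/2 = 4 × 10 = 40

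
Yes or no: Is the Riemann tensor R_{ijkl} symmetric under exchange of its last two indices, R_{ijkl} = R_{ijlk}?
It is antisymmetric in the last pair: R_{ijkl} = -R_{ijlk}.
No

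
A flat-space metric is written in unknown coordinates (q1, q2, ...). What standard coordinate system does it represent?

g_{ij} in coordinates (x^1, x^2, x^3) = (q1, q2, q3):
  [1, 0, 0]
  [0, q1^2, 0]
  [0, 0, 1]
The line element ds^2 = dq1^2 + q1^2 dq2^2 + dq3^2 is dr^2 + r^2 dθ^2 + dz^2 with q1 = r, q2 = θ, q3 = z.
cylindrical coordinates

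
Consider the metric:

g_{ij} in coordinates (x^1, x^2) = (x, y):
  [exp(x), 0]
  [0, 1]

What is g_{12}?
With x^1 = x, x^2 = y, g_{12} = g_{xy} is the row-1, column-2 entry of the matrix.
g_{12} = 0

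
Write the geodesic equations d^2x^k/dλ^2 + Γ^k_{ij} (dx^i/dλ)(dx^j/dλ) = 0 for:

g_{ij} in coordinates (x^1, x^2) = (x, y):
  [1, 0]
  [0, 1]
Geodesic equation: d^2x^k/dλ^2 + Γ^k_{ij} (dx^i/dλ)(dx^j/dλ) = 0.
All Christoffel symbols vanish, so the geodesics are straight lines:
d^2x/dλ^2 = 0
d^2y/dλ^2 = 0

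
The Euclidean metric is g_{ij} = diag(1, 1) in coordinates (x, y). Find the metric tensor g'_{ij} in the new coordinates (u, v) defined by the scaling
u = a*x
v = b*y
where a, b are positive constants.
Invert the transformation: x = u/a, y = v/b
g'_{ij} = (∂x^k/∂x'^i)(∂x^l/∂x'^j) g_{kl}; with g_{kl} = δ_{kl} this is Σ_k (∂x^k/∂x'^i)(∂x^k/∂x'^j).
Jacobian: ∂x/∂u = 1/a, ∂x/∂v = 0, ∂y/∂u = 0, ∂y/∂v = 1/b
g'_{uu} = (1/a)(1/a) + (0)(0) = 1/a^2
g'_{uv} = (1/a)(0) + (0)(1/b) = 0
g'_{vv} = (0)(0) + (1/b)(1/b) = 1/b^2
g'_{ij} = diag(1/a^2, 1/b^2)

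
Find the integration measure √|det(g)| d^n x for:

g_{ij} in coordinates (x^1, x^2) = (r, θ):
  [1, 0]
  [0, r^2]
det(g) = r^2
√|det(g)| = r
Volume element: dV = r dr dθ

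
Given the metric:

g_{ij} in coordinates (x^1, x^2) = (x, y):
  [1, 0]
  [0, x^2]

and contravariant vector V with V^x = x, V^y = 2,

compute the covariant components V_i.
V_i = g_{ij} V^j:
V_x = (1)(x) + (0)(2) = x
V_y = (0)(x) + (x^2)(2) = 2*x^2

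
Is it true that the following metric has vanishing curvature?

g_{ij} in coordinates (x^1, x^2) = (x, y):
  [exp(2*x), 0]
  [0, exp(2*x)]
Non-zero Christoffel symbols:
Γ^x_{x x} = 1
Γ^x_{y y} = -1
Γ^y_{x y} = 1
Ricci tensor: R_{xx} = 0, R_{xy} = 0, R_{yy} = 0
All R_{ij} vanish; in 2 dimensions the Riemann tensor is fully determined by the Ricci tensor, so R^i_{jkl} = 0: the metric is flat (curvilinear coordinates on flat space).
Yes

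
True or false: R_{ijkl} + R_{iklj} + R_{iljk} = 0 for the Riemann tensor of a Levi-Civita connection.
This is the first (algebraic) Bianchi identity.
True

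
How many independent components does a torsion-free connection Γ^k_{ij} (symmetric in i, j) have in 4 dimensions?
Γ^k_{ij} has n choices for the upper index and n(n+1)/2 independent symmetric lower index pairs.
Total = 4 × 4×5/2 = 4 × 10 = 40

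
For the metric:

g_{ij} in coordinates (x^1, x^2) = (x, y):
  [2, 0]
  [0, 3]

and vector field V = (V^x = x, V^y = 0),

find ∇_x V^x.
All Christoffel symbols are zero.
∇_x V^x = ∂_x V^x + Γ^x_{x j} V^j
  = (1) + (0)(x) + (0)(0)
  = 1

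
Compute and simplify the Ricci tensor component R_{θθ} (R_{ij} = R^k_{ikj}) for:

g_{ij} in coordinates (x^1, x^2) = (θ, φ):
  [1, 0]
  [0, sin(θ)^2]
Non-zero Christoffel symbols (Γ^k_{ij} = Γ^k_{ji}):
Γ^θ_{φ φ} = -sin(2*θ)/2
Γ^φ_{θ φ} = 1/tan(θ)
R^θ_{θ θ θ} = 0 (a repeated index in an antisymmetric pair)
R^φ_{θ φ θ} = ∂_φ Γ^φ_{θ θ} - ∂_θ Γ^φ_{θ φ} + Γ^φ_{φ m} Γ^m_{θ θ} - Γ^φ_{θ m} Γ^m_{θ φ}
  = (0) - (-1/sin(θ)^2) + (0) - (1/tan(θ)^2) = 1
R_{θθ} = R^θ_{θ θ θ} + R^φ_{θ φ θ} = (0) + (1) = 1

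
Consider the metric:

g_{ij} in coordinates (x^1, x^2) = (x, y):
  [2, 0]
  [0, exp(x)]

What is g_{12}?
With x^1 = x, x^2 = y, g_{12} = g_{xy} is the row-1, column-2 entry of the matrix.
g_{12} = 0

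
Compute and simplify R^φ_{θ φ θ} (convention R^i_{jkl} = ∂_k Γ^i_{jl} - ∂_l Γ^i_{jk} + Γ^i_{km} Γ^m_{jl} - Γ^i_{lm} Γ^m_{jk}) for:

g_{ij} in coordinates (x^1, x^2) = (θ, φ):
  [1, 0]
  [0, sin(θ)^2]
Non-zero Christoffel symbols (Γ^k_{ij} = Γ^k_{ji}):
Γ^θ_{φ φ} = -sin(2*θ)/2
Γ^φ_{θ φ} = 1/tan(θ)
R^φ_{θ φ θ} = ∂_φ Γ^φ_{θ θ} - ∂_θ Γ^φ_{θ φ} + Γ^φ_{φ m} Γ^m_{θ θ} - Γ^φ_{θ m} Γ^m_{θ φ}
  = (0) - (-1/sin(θ)^2) + (0) - (1/tan(θ)^2) = 1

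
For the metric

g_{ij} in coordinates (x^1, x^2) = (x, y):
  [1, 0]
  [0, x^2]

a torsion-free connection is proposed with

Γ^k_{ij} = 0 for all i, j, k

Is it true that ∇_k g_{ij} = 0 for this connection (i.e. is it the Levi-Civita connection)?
Using ∇_k g_{ij} = ∂_k g_{ij} - Γ^m_{ki} g_{mj} - Γ^m_{kj} g_{im}:
∇_x g_{yy} = (2*x) - (0) - (0) = 2*x ≠ 0
So the connection is not metric compatible (it is not the Levi-Civita connection).
No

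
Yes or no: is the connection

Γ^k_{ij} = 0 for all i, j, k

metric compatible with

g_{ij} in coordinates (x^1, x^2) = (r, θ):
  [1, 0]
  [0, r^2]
Using ∇_k g_{ij} = ∂_k g_{ij} - Γ^m_{ki} g_{mj} - Γ^m_{kj} g_{im}:
∇_r g_{θθ} = (2*r) - (0) - (0) = 2*r ≠ 0
So the connection is not metric compatible (it is not the Levi-Civita connection).
No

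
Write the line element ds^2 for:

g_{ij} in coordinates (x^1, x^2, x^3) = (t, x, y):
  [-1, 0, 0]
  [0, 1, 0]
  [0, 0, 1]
ds^2 = g_{ij} dx^i dx^j; only the non-zero components contribute.
ds^2 = -dt^2 + dx^2 + dy^2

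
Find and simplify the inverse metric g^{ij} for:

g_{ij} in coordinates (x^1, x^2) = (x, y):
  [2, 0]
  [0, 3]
The metric is diagonal, so g^{ij} is diagonal with entries 1/g_{ii}: diag(1/2, 1/3).
g^{ij}:
  [1/2, 0]
  [0, 1/3]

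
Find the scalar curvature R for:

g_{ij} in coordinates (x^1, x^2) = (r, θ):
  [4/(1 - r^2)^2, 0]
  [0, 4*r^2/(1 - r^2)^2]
Non-zero Christoffel symbols (Γ^k_{ij} = Γ^k_{ji}):
Γ^r_{r r} = 2*r/(1 - r^2)
Γ^r_{θ θ} = (r^3 + r)/(r^2 - 1)
Γ^θ_{r θ} = (-r^2 - 1)/(r^3 - r)
Ricci tensor (R_{ij} = R^k_{ikj}): R_{rr} = -4/(r^2 - 1)^2, R_{rθ} = 0, R_{θθ} = -4*r^2/(r^2 - 1)^2
Inverse metric: g^{rr} = (1 - r^2)^2/4, g^{θθ} = (1 - r^2)^2/(4*r^2)
R = g^{ij} R_{ij} = ((1 - r^2)^2/4)(-4/(r^2 - 1)^2) + ((1 - r^2)^2/(4*r^2))(-4*r^2/(r^2 - 1)^2) = -2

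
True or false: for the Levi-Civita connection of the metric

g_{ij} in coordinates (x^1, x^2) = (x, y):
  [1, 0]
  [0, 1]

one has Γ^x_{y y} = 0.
Γ^x_{y y} = (1/2) g^{xx} (∂_y g_{xy} + ∂_y g_{xy} - ∂_x g_{yy}) = (1/2)(1)((0) + (0) - (0)) = 0
This equals the proposed value 0.
True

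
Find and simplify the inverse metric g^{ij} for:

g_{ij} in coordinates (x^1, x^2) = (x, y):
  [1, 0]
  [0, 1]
The metric is diagonal, so g^{ij} is diagonal with entries 1/g_{ii}: diag(1, 1).
g^{ij}:
  [1, 0]
  [0, 1]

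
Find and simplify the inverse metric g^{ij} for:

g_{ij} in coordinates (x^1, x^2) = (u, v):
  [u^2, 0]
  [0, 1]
The metric is diagonal, so g^{ij} is diagonal with entries 1/g_{ii}: diag(1/(u^2), 1).
g^{ij}:
  [1/u^2, 0]
  [0, 1]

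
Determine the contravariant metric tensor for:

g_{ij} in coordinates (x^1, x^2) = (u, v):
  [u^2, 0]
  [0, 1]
The metric is diagonal, so g^{ij} is diagonal with entries 1/g_{ii}: diag(1/(u^2), 1).
g^{ij}:
  [1/u^2, 0]
  [0, 1]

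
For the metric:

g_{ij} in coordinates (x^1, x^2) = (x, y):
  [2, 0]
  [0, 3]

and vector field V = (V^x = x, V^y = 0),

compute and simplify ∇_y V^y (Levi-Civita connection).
All Christoffel symbols are zero.
∇_y V^y = ∂_y V^y + Γ^y_{y j} V^j
  = (0) + (0)(x) + (0)(0)
  = 0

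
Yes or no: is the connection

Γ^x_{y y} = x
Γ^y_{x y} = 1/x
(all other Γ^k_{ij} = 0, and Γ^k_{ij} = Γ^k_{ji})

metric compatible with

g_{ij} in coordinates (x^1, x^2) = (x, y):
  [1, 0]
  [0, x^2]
Using ∇_k g_{ij} = ∂_k g_{ij} - Γ^m_{ki} g_{mj} - Γ^m_{kj} g_{im}:
∇_y g_{xy} = (0) - (x) - (x) = -2*x ≠ 0
So the connection is not metric compatible (it is not the Levi-Civita connection).
No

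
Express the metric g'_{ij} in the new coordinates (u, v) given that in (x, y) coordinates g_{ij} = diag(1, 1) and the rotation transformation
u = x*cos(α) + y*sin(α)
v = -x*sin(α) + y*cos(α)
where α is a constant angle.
Invert the transformation: x = u*cos(α) - v*sin(α), y = u*sin(α) + v*cos(α)
g'_{ij} = (∂x^k/∂x'^i)(∂x^l/∂x'^j) g_{kl}; with g_{kl} = δ_{kl} this is Σ_k (∂x^k/∂x'^i)(∂x^k/∂x'^j).
Jacobian: ∂x/∂u = cos(α), ∂x/∂v = -sin(α), ∂y/∂u = sin(α), ∂y/∂v = cos(α)
g'_{uu} = (cos(α))(cos(α)) + (sin(α))(sin(α)) = 1
g'_{uv} = (cos(α))(-sin(α)) + (sin(α))(cos(α)) = 0
g'_{vv} = (-sin(α))(-sin(α)) + (cos(α))(cos(α)) = 1
g'_{ij} = diag(1, 1)
The Euclidean metric is invariant under rotations.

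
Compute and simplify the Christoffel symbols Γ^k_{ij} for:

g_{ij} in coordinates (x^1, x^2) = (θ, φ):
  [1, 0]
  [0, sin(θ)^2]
Using Γ^k_{ij} = (1/2) g^{km} (∂_i g_{mj} + ∂_j g_{mi} - ∂_m g_{ij}); the metric is diagonal, so only the m = k term contributes.
Non-zero symbols (using the symmetry Γ^k_{ij} = Γ^k_{ji}):
Γ^θ_{φ φ} = (1/2) g^{θθ} (∂_φ g_{θφ} + ∂_φ g_{θφ} - ∂_θ g_{φφ}) = (1/2)(1)((0) + (0) - (sin(2*θ))) = -sin(2*θ)/2
Γ^φ_{θ φ} = (1/2) g^{φφ} (∂_θ g_{φφ} + ∂_φ g_{φθ} - ∂_φ g_{θφ}) = (1/2)(1/sin(θ)^2)((sin(2*θ)) + (0) - (0)) = 1/tan(θ)
All other Christoffel symbols are zero.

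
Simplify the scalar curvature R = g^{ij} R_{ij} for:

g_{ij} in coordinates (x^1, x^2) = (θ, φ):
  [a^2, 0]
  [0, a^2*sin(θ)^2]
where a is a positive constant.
Non-zero Christoffel symbols (Γ^k_{ij} = Γ^k_{ji}):
Γ^θ_{φ φ} = -sin(2*θ)/2
Γ^φ_{θ φ} = 1/tan(θ)
Ricci tensor (R_{ij} = R^k_{ikj}): R_{θθ} = 1, R_{θφ} = 0, R_{φφ} = sin(θ)^2
Inverse metric: g^{θθ} = 1/a^2, g^{φφ} = 1/(a^2*sin(θ)^2)
R = g^{ij} R_{ij} = (1/a^2)(1) + (1/(a^2*sin(θ)^2))(sin(θ)^2) = 2/a^2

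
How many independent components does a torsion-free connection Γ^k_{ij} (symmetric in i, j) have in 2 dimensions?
Γ^k_{ij} has n choices for the upper index and n(n+1)/2 independent symmetric lower index pairs.
Total = 2 × 2×3/2 = 2 × 3 = 6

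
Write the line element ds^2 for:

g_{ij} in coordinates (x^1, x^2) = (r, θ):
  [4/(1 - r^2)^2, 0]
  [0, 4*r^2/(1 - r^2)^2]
ds^2 = g_{ij} dx^i dx^j; only the non-zero components contribute.
ds^2 = (4/(1 - r^2)^2) dr^2 + (4*r^2/(1 - r^2)^2) dθ^2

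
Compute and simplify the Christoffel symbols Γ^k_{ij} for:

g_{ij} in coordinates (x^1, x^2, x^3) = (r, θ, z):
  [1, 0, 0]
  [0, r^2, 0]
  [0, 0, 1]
Using Γ^k_{ij} = (1/2) g^{km} (∂_i g_{mj} + ∂_j g_{mi} - ∂_m g_{ij}); the metric is diagonal, so only the m = k term contributes.
Non-zero symbols (using the symmetry Γ^k_{ij} = Γ^k_{ji}):
Γ^r_{θ θ} = (1/2) g^{rr} (∂_θ g_{rθ} + ∂_θ g_{rθ} - ∂_r g_{θθ}) = (1/2)(1)((0) + (0) - (2*r)) = -r
Γ^θ_{r θ} = (1/2) g^{θθ} (∂_r g_{θθ} + ∂_θ g_{θr} - ∂_θ g_{rθ}) = (1/2)(1/r^2)((2*r) + (0) - (0)) = 1/r
All other Christoffel symbols are zero.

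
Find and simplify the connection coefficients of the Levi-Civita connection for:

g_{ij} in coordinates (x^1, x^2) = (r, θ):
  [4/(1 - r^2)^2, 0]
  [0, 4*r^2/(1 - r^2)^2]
Using Γ^k_{ij} = (1/2) g^{km} (∂_i g_{mj} + ∂_j g_{mi} - ∂_m g_{ij}); the metric is diagonal, so only the m = k term contributes.
Non-zero symbols (using the symmetry Γ^k_{ij} = Γ^k_{ji}):
Γ^r_{r r} = (1/2) g^{rr} (∂_r g_{rr} + ∂_r g_{rr} - ∂_r g_{rr}) = (1/2)((1 - r^2)^2/4)((16*r/(1 - r^2)^3) + (16*r/(1 - r^2)^3) - (16*r/(1 - r^2)^3)) = 2*r/(1 - r^2)
Γ^r_{θ θ} = (1/2) g^{rr} (∂_θ g_{rθ} + ∂_θ g_{rθ} - ∂_r g_{θθ}) = (1/2)((1 - r^2)^2/4)((0) + (0) - (-8*(r^3 + r)/(r^2 - 1)^3)) = (r^3 + r)/(r^2 - 1)
Γ^θ_{r θ} = (1/2) g^{θθ} (∂_r g_{θθ} + ∂_θ g_{θr} - ∂_θ g_{rθ}) = (1/2)((1 - r^2)^2/(4*r^2))((-8*(r^3 + r)/(r^2 - 1)^3) + (0) - (0)) = (-r^2 - 1)/(r^3 - r)
All other Christoffel symbols are zero.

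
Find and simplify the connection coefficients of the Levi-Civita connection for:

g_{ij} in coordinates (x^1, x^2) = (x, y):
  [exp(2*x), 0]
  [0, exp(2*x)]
Using Γ^k_{ij} = (1/2) g^{km} (∂_i g_{mj} + ∂_j g_{mi} - ∂_m g_{ij}); the metric is diagonal, so only the m = k term contributes.
Non-zero symbols (using the symmetry Γ^k_{ij} = Γ^k_{ji}):
Γ^x_{x x} = (1/2) g^{xx} (∂_x g_{xx} + ∂_x g_{xx} - ∂_x g_{xx}) = (1/2)(exp(-2*x))((2*exp(2*x)) + (2*exp(2*x)) - (2*exp(2*x))) = 1
Γ^x_{y y} = (1/2) g^{xx} (∂_y g_{xy} + ∂_y g_{xy} - ∂_x g_{yy}) = (1/2)(exp(-2*x))((0) + (0) - (2*exp(2*x))) = -1
Γ^y_{x y} = (1/2) g^{yy} (∂_x g_{yy} + ∂_y g_{yx} - ∂_y g_{xy}) = (1/2)(exp(-2*x))((2*exp(2*x)) + (0) - (0)) = 1
All other Christoffel symbols are zero.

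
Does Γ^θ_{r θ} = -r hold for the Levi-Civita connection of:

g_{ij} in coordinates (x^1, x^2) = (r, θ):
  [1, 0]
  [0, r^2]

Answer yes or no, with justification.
Γ^θ_{r θ} = (1/2) g^{θθ} (∂_r g_{θθ} + ∂_θ g_{θr} - ∂_θ g_{rθ}) = (1/2)(1/r^2)((2*r) + (0) - (0)) = 1/r
This differs from the proposed value -r.
No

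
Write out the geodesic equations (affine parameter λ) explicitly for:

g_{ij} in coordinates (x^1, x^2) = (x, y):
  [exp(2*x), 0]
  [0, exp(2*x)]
Geodesic equation: d^2x^k/dλ^2 + Γ^k_{ij} (dx^i/dλ)(dx^j/dλ) = 0.
Non-zero Christoffel symbols:
Γ^x_{x x} = 1
Γ^x_{y y} = -1
Γ^y_{x y} = 1
Substituting (the symmetric pair Γ^k_{ij}, Γ^k_{ji} combines into a factor 2):
d^2x/dλ^2 + (dx/dλ)^2 - (dy/dλ)^2 = 0
d^2y/dλ^2 + 2 (dx/dλ)(dy/dλ) = 0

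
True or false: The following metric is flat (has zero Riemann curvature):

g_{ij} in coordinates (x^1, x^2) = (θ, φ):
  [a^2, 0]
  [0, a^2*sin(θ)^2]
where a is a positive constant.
Non-zero Christoffel symbols:
Γ^θ_{φ φ} = -sin(2*θ)/2
Γ^φ_{θ φ} = 1/tan(θ)
Ricci tensor: R_{θθ} = 1, R_{θφ} = 0, R_{φφ} = sin(θ)^2
The Ricci tensor is non-zero, so the Riemann tensor is non-zero: not flat.
False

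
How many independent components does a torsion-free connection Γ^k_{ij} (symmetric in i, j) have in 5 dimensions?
Γ^k_{ij} has n choices for the upper index and n(n+1)/2 independent symmetric lower index pairs.
Total = 5 × 5×6/2 = 5 × 15 = 75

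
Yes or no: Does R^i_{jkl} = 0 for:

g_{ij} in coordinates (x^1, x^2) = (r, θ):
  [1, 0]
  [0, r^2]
Non-zero Christoffel symbols:
Γ^r_{θ θ} = -r
Γ^θ_{r θ} = 1/r
Ricci tensor: R_{rr} = 0, R_{rθ} = 0, R_{θθ} = 0
All R_{ij} vanish; in 2 dimensions the Riemann tensor is fully determined by the Ricci tensor, so R^i_{jkl} = 0: the metric is flat (curvilinear coordinates on flat space).
Yes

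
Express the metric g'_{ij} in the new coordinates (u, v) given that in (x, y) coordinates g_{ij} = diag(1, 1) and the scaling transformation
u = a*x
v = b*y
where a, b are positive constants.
Invert the transformation: x = u/a, y = v/b
g'_{ij} = (∂x^k/∂x'^i)(∂x^l/∂x'^j) g_{kl}; with g_{kl} = δ_{kl} this is Σ_k (∂x^k/∂x'^i)(∂x^k/∂x'^j).
Jacobian: ∂x/∂u = 1/a, ∂x/∂v = 0, ∂y/∂u = 0, ∂y/∂v = 1/b
g'_{uu} = (1/a)(1/a) + (0)(0) = 1/a^2
g'_{uv} = (1/a)(0) + (0)(1/b) = 0
g'_{vv} = (0)(0) + (1/b)(1/b) = 1/b^2
g'_{ij} = diag(1/a^2, 1/b^2)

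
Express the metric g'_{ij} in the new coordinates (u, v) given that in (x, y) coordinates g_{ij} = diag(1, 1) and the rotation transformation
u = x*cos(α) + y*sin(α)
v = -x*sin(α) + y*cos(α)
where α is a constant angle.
Invert the transformation: x = u*cos(α) - v*sin(α), y = u*sin(α) + v*cos(α)
g'_{ij} = (∂x^k/∂x'^i)(∂x^l/∂x'^j) g_{kl}; with g_{kl} = δ_{kl} this is Σ_k (∂x^k/∂x'^i)(∂x^k/∂x'^j).
Jacobian: ∂x/∂u = cos(α), ∂x/∂v = -sin(α), ∂y/∂u = sin(α), ∂y/∂v = cos(α)
g'_{uu} = (cos(α))(cos(α)) + (sin(α))(sin(α)) = 1
g'_{uv} = (cos(α))(-sin(α)) + (sin(α))(cos(α)) = 0
g'_{vv} = (-sin(α))(-sin(α)) + (cos(α))(cos(α)) = 1
g'_{ij} = diag(1, 1)
The Euclidean metric is invariant under rotations.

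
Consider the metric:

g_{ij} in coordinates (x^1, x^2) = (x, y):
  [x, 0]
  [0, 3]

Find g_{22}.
With x^1 = x, x^2 = y, g_{22} = g_{yy} is the row-2, column-2 entry of the matrix.
g_{22} = 3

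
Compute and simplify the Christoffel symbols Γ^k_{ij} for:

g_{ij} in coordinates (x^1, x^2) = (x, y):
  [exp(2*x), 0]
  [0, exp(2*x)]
Using Γ^k_{ij} = (1/2) g^{km} (∂_i g_{mj} + ∂_j g_{mi} - ∂_m g_{ij}); the metric is diagonal, so only the m = k term contributes.
Non-zero symbols (using the symmetry Γ^k_{ij} = Γ^k_{ji}):
Γ^x_{x x} = (1/2) g^{xx} (∂_x g_{xx} + ∂_x g_{xx} - ∂_x g_{xx}) = (1/2)(exp(-2*x))((2*exp(2*x)) + (2*exp(2*x)) - (2*exp(2*x))) = 1
Γ^x_{y y} = (1/2) g^{xx} (∂_y g_{xy} + ∂_y g_{xy} - ∂_x g_{yy}) = (1/2)(exp(-2*x))((0) + (0) - (2*exp(2*x))) = -1
Γ^y_{x y} = (1/2) g^{yy} (∂_x g_{yy} + ∂_y g_{yx} - ∂_y g_{xy}) = (1/2)(exp(-2*x))((2*exp(2*x)) + (0) - (0)) = 1
All other Christoffel symbols are zero.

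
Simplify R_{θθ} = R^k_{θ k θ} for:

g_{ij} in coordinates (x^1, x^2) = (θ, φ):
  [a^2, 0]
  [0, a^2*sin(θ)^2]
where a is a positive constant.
Non-zero Christoffel symbols (Γ^k_{ij} = Γ^k_{ji}):
Γ^θ_{φ φ} = -sin(2*θ)/2
Γ^φ_{θ φ} = 1/tan(θ)
R^θ_{θ θ θ} = 0 (a repeated index in an antisymmetric pair)
R^φ_{θ φ θ} = ∂_φ Γ^φ_{θ θ} - ∂_θ Γ^φ_{θ φ} + Γ^φ_{φ m} Γ^m_{θ θ} - Γ^φ_{θ m} Γ^m_{θ φ}
  = (0) - (-1/sin(θ)^2) + (0) - (1/tan(θ)^2) = 1
R_{θθ} = R^θ_{θ θ θ} + R^φ_{θ φ θ} = (0) + (1) = 1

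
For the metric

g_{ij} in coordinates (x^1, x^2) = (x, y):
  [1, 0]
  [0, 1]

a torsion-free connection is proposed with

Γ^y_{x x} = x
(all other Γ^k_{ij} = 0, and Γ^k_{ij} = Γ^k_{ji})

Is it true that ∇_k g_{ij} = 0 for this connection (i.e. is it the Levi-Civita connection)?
Using ∇_k g_{ij} = ∂_k g_{ij} - Γ^m_{ki} g_{mj} - Γ^m_{kj} g_{im}:
∇_x g_{xy} = (0) - (x) - (0) = -x ≠ 0
So the connection is not metric compatible (it is not the Levi-Civita connection).
No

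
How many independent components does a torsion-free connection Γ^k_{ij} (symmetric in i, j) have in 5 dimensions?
Γ^k_{ij} has n choices for the upper index and n(n+1)/2 independent symmetric lower index pairs.
Total = 5 × 5×6/2 = 5 × 15 = 75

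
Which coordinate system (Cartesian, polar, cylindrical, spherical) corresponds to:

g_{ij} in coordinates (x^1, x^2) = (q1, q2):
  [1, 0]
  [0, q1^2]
The line element ds^2 = dq1^2 + q1^2 dq2^2 is dr^2 + r^2 dθ^2 with q1 = r, q2 = θ.
polar coordinates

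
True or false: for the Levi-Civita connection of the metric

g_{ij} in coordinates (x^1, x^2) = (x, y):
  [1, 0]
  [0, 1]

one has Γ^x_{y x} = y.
Γ^x_{y x} = (1/2) g^{xx} (∂_y g_{xx} + ∂_x g_{xy} - ∂_x g_{yx}) = (1/2)(1)((0) + (0) - (0)) = 0
This differs from the proposed value y.
False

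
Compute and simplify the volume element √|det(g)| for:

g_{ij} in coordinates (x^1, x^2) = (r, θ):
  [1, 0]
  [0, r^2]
det(g) = r^2
√|det(g)| = r
Volume element: dV = r dr dθ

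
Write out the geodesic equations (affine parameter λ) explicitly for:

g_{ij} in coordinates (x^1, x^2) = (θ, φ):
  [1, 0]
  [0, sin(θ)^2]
Geodesic equation: d^2x^k/dλ^2 + Γ^k_{ij} (dx^i/dλ)(dx^j/dλ) = 0.
Non-zero Christoffel symbols:
Γ^θ_{φ φ} = -sin(2*θ)/2
Γ^φ_{θ φ} = 1/tan(θ)
Substituting (the symmetric pair Γ^k_{ij}, Γ^k_{ji} combines into a factor 2):
d^2θ/dλ^2 - (sin(2*θ)/2) (dφ/dλ)^2 = 0
d^2φ/dλ^2 + (2/tan(θ)) (dθ/dλ)(dφ/dλ) = 0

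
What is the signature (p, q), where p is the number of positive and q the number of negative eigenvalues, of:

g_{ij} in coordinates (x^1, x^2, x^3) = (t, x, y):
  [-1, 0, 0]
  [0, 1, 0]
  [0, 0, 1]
The metric is diagonal, so its eigenvalues are the diagonal entries: -1, 1, 1 (at a generic point, where coordinate-dependent entries are positive).
2 positive, 1 negative.
(2, 1) - Lorentzian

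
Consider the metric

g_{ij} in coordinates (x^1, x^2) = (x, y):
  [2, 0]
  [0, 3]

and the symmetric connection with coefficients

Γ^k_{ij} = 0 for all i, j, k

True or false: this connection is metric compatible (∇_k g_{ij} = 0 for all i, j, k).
Using ∇_k g_{ij} = ∂_k g_{ij} - Γ^m_{ki} g_{mj} - Γ^m_{kj} g_{im}:
e.g. ∇_y g_{xx} = (0) - (0) - (0) = 0
Every component ∇_k g_{ij} vanishes: the connection is metric compatible.
True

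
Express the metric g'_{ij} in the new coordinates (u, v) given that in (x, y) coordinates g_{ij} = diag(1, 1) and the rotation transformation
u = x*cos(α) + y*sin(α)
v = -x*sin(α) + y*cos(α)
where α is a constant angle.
Invert the transformation: x = u*cos(α) - v*sin(α), y = u*sin(α) + v*cos(α)
g'_{ij} = (∂x^k/∂x'^i)(∂x^l/∂x'^j) g_{kl}; with g_{kl} = δ_{kl} this is Σ_k (∂x^k/∂x'^i)(∂x^k/∂x'^j).
Jacobian: ∂x/∂u = cos(α), ∂x/∂v = -sin(α), ∂y/∂u = sin(α), ∂y/∂v = cos(α)
g'_{uu} = (cos(α))(cos(α)) + (sin(α))(sin(α)) = 1
g'_{uv} = (cos(α))(-sin(α)) + (sin(α))(cos(α)) = 0
g'_{vv} = (-sin(α))(-sin(α)) + (cos(α))(cos(α)) = 1
g'_{ij} = diag(1, 1)
The Euclidean metric is invariant under rotations.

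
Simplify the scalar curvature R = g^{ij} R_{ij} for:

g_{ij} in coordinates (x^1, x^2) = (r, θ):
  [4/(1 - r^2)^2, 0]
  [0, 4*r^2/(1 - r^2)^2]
Non-zero Christoffel symbols (Γ^k_{ij} = Γ^k_{ji}):
Γ^r_{r r} = 2*r/(1 - r^2)
Γ^r_{θ θ} = (r^3 + r)/(r^2 - 1)
Γ^θ_{r θ} = (-r^2 - 1)/(r^3 - r)
Ricci tensor (R_{ij} = R^k_{ikj}): R_{rr} = -4/(r^2 - 1)^2, R_{rθ} = 0, R_{θθ} = -4*r^2/(r^2 - 1)^2
Inverse metric: g^{rr} = (1 - r^2)^2/4, g^{θθ} = (1 - r^2)^2/(4*r^2)
R = g^{ij} R_{ij} = ((1 - r^2)^2/4)(-4/(r^2 - 1)^2) + ((1 - r^2)^2/(4*r^2))(-4*r^2/(r^2 - 1)^2) = -2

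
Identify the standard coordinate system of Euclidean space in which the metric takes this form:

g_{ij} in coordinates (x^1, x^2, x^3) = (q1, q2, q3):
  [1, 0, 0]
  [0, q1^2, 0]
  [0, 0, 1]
The line element ds^2 = dq1^2 + q1^2 dq2^2 + dq3^2 is dr^2 + r^2 dθ^2 + dz^2 with q1 = r, q2 = θ, q3 = z.
cylindrical coordinates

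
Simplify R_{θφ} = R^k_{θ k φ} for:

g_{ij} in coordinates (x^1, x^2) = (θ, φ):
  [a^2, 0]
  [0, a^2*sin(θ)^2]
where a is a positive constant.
Non-zero Christoffel symbols (Γ^k_{ij} = Γ^k_{ji}):
Γ^θ_{φ φ} = -sin(2*θ)/2
Γ^φ_{θ φ} = 1/tan(θ)
R^θ_{θ θ φ} = 0 (a repeated index in an antisymmetric pair)
R^φ_{θ φ φ} = 0 (a repeated index in an antisymmetric pair)
R_{θφ} = R^θ_{θ θ φ} + R^φ_{θ φ φ} = (0) + (0) = 0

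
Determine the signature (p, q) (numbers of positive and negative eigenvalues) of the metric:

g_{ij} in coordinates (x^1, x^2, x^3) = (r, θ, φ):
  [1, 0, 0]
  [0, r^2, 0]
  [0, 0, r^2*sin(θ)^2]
The metric is diagonal, so its eigenvalues are the diagonal entries: 1, r^2, r^2*sin(θ)^2 (at a generic point, where coordinate-dependent entries are positive).
3 positive, 0 negative.
(3, 0) - Riemannian (positive definite)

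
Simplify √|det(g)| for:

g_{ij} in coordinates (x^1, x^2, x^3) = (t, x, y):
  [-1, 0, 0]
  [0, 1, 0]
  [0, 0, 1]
det(g) = -1
√|det(g)| = 1
Volume element: dV = 1 dt dx dy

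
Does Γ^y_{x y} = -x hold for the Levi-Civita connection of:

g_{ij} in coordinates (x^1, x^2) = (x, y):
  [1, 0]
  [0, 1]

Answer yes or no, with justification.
Γ^y_{x y} = (1/2) g^{yy} (∂_x g_{yy} + ∂_y g_{yx} - ∂_y g_{xy}) = (1/2)(1)((0) + (0) - (0)) = 0
This differs from the proposed value -x.
No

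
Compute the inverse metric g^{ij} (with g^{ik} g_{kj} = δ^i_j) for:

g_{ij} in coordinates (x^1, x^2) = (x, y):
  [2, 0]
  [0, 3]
The metric is diagonal, so g^{ij} is diagonal with entries 1/g_{ii}: diag(1/2, 1/3).
g^{ij}:
  [1/2, 0]
  [0, 1/3]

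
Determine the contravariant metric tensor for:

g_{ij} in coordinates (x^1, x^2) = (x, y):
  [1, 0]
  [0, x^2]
The metric is diagonal, so g^{ij} is diagonal with entries 1/g_{ii}: diag(1, 1/(x^2)).
g^{ij}:
  [1, 0]
  [0, 1/x^2]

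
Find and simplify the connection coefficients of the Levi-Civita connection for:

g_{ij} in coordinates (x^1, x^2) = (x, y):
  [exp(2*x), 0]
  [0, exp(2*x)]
Using Γ^k_{ij} = (1/2) g^{km} (∂_i g_{mj} + ∂_j g_{mi} - ∂_m g_{ij}); the metric is diagonal, so only the m = k term contributes.
Non-zero symbols (using the symmetry Γ^k_{ij} = Γ^k_{ji}):
Γ^x_{x x} = (1/2) g^{xx} (∂_x g_{xx} + ∂_x g_{xx} - ∂_x g_{xx}) = (1/2)(exp(-2*x))((2*exp(2*x)) + (2*exp(2*x)) - (2*exp(2*x))) = 1
Γ^x_{y y} = (1/2) g^{xx} (∂_y g_{xy} + ∂_y g_{xy} - ∂_x g_{yy}) = (1/2)(exp(-2*x))((0) + (0) - (2*exp(2*x))) = -1
Γ^y_{x y} = (1/2) g^{yy} (∂_x g_{yy} + ∂_y g_{yx} - ∂_y g_{xy}) = (1/2)(exp(-2*x))((2*exp(2*x)) + (0) - (0)) = 1
All other Christoffel symbols are zero.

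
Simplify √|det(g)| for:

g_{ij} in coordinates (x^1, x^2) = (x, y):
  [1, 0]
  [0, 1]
det(g) = 1
√|det(g)| = 1
Volume element: dV = 1 dx dy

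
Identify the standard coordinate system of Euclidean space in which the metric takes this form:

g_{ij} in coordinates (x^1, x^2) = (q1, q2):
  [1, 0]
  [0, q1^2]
The line element ds^2 = dq1^2 + q1^2 dq2^2 is dr^2 + r^2 dθ^2 with q1 = r, q2 = θ.
polar coordinates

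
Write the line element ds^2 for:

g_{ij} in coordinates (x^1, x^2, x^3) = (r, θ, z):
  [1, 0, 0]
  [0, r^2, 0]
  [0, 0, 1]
ds^2 = g_{ij} dx^i dx^j; only the non-zero components contribute.
ds^2 = dr^2 + r^2 dθ^2 + dz^2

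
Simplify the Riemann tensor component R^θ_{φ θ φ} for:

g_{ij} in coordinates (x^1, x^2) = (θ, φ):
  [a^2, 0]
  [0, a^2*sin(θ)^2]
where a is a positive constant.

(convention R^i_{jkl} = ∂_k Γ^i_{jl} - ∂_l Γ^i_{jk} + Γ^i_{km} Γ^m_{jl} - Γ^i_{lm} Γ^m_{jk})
Non-zero Christoffel symbols (Γ^k_{ij} = Γ^k_{ji}):
Γ^θ_{φ φ} = -sin(2*θ)/2
Γ^φ_{θ φ} = 1/tan(θ)
R^θ_{φ θ φ} = ∂_θ Γ^θ_{φ φ} - ∂_φ Γ^θ_{φ θ} + Γ^θ_{θ m} Γ^m_{φ φ} - Γ^θ_{φ m} Γ^m_{φ θ}
  = (-cos(2*θ)) - (0) + (0) - (-cos(θ)^2) = sin(θ)^2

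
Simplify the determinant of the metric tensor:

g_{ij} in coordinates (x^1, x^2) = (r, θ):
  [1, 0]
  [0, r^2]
For a 2×2 metric: det(g) = g_{11}·g_{22} - g_{12}·g_{21}
= (1)·(r^2) - (0)·(0)
= r^2 - 0
det(g) = r^2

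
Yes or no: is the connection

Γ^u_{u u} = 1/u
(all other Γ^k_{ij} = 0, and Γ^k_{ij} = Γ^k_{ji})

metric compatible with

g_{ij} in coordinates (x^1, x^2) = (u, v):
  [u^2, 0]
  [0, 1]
Using ∇_k g_{ij} = ∂_k g_{ij} - Γ^m_{ki} g_{mj} - Γ^m_{kj} g_{im}:
e.g. ∇_u g_{uu} = (2*u) - (u) - (u) = 0
Every component ∇_k g_{ij} vanishes: the connection is metric compatible.
Yes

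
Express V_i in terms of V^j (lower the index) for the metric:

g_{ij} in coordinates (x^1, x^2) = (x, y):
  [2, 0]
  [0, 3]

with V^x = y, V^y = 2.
V_i = g_{ij} V^j:
V_x = (2)(y) + (0)(2) = 2*y
V_y = (0)(y) + (3)(2) = 6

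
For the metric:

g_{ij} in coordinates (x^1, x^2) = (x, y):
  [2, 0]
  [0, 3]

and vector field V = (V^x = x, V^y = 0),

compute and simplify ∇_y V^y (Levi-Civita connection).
All Christoffel symbols are zero.
∇_y V^y = ∂_y V^y + Γ^y_{y j} V^j
  = (0) + (0)(x) + (0)(0)
  = 0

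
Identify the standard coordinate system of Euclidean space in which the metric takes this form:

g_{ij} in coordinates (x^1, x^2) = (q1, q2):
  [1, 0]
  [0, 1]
All components are constant and the metric is the identity, i.e. orthonormal rectilinear coordinates.
Cartesian (2D) coordinates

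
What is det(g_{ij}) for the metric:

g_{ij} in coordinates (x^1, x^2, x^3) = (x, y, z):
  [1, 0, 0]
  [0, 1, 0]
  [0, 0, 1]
Diagonal metric: det(g) = g_{11}·g_{22}·g_{33}
= (1)·(1)·(1)
det(g) = 1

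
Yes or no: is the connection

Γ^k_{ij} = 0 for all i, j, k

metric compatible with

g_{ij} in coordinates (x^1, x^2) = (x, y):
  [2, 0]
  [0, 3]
Using ∇_k g_{ij} = ∂_k g_{ij} - Γ^m_{ki} g_{mj} - Γ^m_{kj} g_{im}:
e.g. ∇_x g_{yy} = (0) - (0) - (0) = 0
Every component ∇_k g_{ij} vanishes: the connection is metric compatible.
Yes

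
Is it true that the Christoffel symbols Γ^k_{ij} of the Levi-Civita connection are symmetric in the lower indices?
The Levi-Civita connection is torsion-free, which is exactly Γ^k_{ij} = Γ^k_{ji}.
Yes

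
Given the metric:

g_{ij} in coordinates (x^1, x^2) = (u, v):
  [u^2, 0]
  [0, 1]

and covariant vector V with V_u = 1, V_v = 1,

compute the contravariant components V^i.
Inverse metric (diagonal): g^{uu} = 1/u^2, g^{vv} = 1
V^i = g^{ij} V_j:
V^u = (1/u^2)(1) + (0)(1) = 1/u^2
V^v = (0)(1) + (1)(1) = 1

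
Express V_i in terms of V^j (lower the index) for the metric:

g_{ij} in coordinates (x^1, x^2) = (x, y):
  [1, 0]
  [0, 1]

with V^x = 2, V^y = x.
V_i = g_{ij} V^j:
V_x = (1)(2) + (0)(x) = 2
V_y = (0)(2) + (1)(x) = x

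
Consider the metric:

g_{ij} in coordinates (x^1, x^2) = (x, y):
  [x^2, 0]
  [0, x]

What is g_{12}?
With x^1 = x, x^2 = y, g_{12} = g_{xy} is the row-1, column-2 entry of the matrix.
g_{12} = 0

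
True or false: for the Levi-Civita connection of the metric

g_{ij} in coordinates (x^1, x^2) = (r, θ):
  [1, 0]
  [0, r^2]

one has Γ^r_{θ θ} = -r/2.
Γ^r_{θ θ} = (1/2) g^{rr} (∂_θ g_{rθ} + ∂_θ g_{rθ} - ∂_r g_{θθ}) = (1/2)(1)((0) + (0) - (2*r)) = -r
This differs from the proposed value -r/2.
False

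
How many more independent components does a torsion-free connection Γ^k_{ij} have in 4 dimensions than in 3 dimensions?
Independent components in n dimensions: n × n(n+1)/2 = n^2(n+1)/2.
4D: 4 × 10 = 40
3D: 3 × 6 = 18
Difference = 40 - 18 = 22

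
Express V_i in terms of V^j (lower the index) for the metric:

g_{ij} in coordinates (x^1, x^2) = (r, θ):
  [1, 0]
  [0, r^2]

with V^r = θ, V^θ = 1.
V_i = g_{ij} V^j:
V_r = (1)(θ) + (0)(1) = θ
V_θ = (0)(θ) + (r^2)(1) = r^2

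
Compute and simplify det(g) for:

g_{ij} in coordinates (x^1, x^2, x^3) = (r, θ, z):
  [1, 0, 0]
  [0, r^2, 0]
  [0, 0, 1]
Diagonal metric: det(g) = g_{11}·g_{22}·g_{33}
= (1)·(r^2)·(1)
det(g) = r^2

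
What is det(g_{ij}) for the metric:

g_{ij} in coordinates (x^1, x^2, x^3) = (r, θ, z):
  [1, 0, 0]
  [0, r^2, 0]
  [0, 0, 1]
Diagonal metric: det(g) = g_{11}·g_{22}·g_{33}
= (1)·(r^2)·(1)
det(g) = r^2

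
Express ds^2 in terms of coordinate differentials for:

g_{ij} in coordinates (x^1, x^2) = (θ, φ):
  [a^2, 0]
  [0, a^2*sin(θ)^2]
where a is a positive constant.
ds^2 = g_{ij} dx^i dx^j; only the non-zero components contribute.
ds^2 = a^2 dθ^2 + a^2*sin(θ)^2 dφ^2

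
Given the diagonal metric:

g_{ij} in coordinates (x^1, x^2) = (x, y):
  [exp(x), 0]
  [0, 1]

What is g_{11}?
With x^1 = x, x^2 = y, g_{11} = g_{xx} is the row-1, column-1 entry of the matrix.
g_{11} = exp(x)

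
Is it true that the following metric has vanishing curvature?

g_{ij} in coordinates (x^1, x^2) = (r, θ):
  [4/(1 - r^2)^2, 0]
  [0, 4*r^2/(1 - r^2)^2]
Non-zero Christoffel symbols:
Γ^r_{r r} = 2*r/(1 - r^2)
Γ^r_{θ θ} = (r^3 + r)/(r^2 - 1)
Γ^θ_{r θ} = (-r^2 - 1)/(r^3 - r)
Ricci tensor: R_{rr} = -4/(r^2 - 1)^2, R_{rθ} = 0, R_{θθ} = -4*r^2/(r^2 - 1)^2
The Ricci tensor is non-zero, so the Riemann tensor is non-zero: not flat.
No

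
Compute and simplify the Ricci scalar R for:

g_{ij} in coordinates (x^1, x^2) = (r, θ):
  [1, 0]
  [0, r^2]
Non-zero Christoffel symbols (Γ^k_{ij} = Γ^k_{ji}):
Γ^r_{θ θ} = -r
Γ^θ_{r θ} = 1/r
Ricci tensor (R_{ij} = R^k_{ikj}): R_{rr} = 0, R_{rθ} = 0, R_{θθ} = 0
Inverse metric: g^{rr} = 1, g^{θθ} = 1/r^2
R = g^{ij} R_{ij} = (1)(0) + (1/r^2)(0) = 0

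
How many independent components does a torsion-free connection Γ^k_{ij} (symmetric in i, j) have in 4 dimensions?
Γ^k_{ij} has n choices for the upper index and n(n+1)/2 independent symmetric lower index pairs.
Total = 4 × 4×5/2 = 4 × 10 = 40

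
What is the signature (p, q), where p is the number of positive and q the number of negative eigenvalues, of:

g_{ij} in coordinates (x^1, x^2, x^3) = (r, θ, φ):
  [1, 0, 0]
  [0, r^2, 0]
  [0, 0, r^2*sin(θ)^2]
The metric is diagonal, so its eigenvalues are the diagonal entries: 1, r^2, r^2*sin(θ)^2 (at a generic point, where coordinate-dependent entries are positive).
3 positive, 0 negative.
(3, 0) - Riemannian (positive definite)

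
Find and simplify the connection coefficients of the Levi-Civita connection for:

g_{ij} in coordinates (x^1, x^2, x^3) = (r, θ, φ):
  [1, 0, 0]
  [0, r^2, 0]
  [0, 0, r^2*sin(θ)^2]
Using Γ^k_{ij} = (1/2) g^{km} (∂_i g_{mj} + ∂_j g_{mi} - ∂_m g_{ij}); the metric is diagonal, so only the m = k term contributes.
Non-zero symbols (using the symmetry Γ^k_{ij} = Γ^k_{ji}):
Γ^r_{θ θ} = (1/2) g^{rr} (∂_θ g_{rθ} + ∂_θ g_{rθ} - ∂_r g_{θθ}) = (1/2)(1)((0) + (0) - (2*r)) = -r
Γ^r_{φ φ} = (1/2) g^{rr} (∂_φ g_{rφ} + ∂_φ g_{rφ} - ∂_r g_{φφ}) = (1/2)(1)((0) + (0) - (2*r*sin(θ)^2)) = -r*sin(θ)^2
Γ^θ_{r θ} = (1/2) g^{θθ} (∂_r g_{θθ} + ∂_θ g_{θr} - ∂_θ g_{rθ}) = (1/2)(1/r^2)((2*r) + (0) - (0)) = 1/r
Γ^θ_{φ φ} = (1/2) g^{θθ} (∂_φ g_{θφ} + ∂_φ g_{θφ} - ∂_θ g_{φφ}) = (1/2)(1/r^2)((0) + (0) - (r^2*sin(2*θ))) = -sin(2*θ)/2
Γ^φ_{r φ} = (1/2) g^{φφ} (∂_r g_{φφ} + ∂_φ g_{φr} - ∂_φ g_{rφ}) = (1/2)(1/(r^2*sin(θ)^2))((2*r*sin(θ)^2) + (0) - (0)) = 1/r
Γ^φ_{θ φ} = (1/2) g^{φφ} (∂_θ g_{φφ} + ∂_φ g_{φθ} - ∂_φ g_{θφ}) = (1/2)(1/(r^2*sin(θ)^2))((r^2*sin(2*θ)) + (0) - (0)) = 1/tan(θ)
All other Christoffel symbols are zero.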